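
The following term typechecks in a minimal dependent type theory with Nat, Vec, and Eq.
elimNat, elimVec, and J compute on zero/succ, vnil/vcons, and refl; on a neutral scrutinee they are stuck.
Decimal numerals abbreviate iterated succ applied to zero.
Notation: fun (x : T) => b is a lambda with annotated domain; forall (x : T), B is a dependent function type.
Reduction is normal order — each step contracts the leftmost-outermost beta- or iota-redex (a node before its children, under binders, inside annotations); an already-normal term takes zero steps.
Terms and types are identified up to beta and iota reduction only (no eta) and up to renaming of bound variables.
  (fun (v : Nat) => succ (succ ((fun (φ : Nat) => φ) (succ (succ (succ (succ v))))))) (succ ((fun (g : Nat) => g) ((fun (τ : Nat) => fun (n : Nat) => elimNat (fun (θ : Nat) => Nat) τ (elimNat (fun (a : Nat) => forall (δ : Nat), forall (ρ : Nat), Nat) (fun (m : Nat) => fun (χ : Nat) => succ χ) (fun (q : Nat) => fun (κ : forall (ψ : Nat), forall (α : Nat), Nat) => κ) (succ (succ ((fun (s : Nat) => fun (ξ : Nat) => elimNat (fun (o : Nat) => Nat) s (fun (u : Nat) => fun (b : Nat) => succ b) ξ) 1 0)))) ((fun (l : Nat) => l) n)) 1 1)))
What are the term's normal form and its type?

reduced normal form:
  9
type:
  Nat
observation: reduction starts at a beta-redex, and 23 normal-order steps reach the normal form.


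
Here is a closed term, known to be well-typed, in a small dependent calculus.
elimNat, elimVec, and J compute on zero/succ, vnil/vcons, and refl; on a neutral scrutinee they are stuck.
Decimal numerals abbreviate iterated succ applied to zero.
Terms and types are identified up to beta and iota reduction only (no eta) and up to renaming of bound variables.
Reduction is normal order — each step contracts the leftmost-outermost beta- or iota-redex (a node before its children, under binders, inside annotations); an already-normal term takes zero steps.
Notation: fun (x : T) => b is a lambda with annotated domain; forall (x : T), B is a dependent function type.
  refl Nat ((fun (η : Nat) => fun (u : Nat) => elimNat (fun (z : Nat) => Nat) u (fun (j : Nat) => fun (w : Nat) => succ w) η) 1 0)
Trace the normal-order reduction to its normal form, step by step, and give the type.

normal-order reduction:
  refl Nat ((fun (η : Nat) => fun (u : Nat) => elimNat (fun (z : Nat) => Nat) u (fun (j : Nat) => fun (w : Nat) => succ w) η) 1 0)
  ~> refl Nat ((fun (η : Nat) => elimNat (fun (u : Nat) => Nat) η (fun (z : Nat) => fun (j : Nat) => succ j) 1) 0)
  ~> refl Nat (elimNat (fun (η : Nat) => Nat) 0 (fun (u : Nat) => fun (z : Nat) => succ z) 1)
  ~> refl Nat ((fun (η : Nat) => fun (u : Nat) => succ u) 0 (elimNat (fun (z : Nat) => Nat) 0 (fun (j : Nat) => fun (w : Nat) => succ w) 0))
  ~> refl Nat ((fun (η : Nat) => succ η) (elimNat (fun (u : Nat) => Nat) 0 (fun (z : Nat) => fun (j : Nat) => succ j) 0))
  ~> refl Nat (succ (elimNat (fun (η : Nat) => Nat) 0 (fun (u : Nat) => fun (z : Nat) => succ z) 0))
  ~> refl Nat 1
inferred type:
  Eq Nat 1 1


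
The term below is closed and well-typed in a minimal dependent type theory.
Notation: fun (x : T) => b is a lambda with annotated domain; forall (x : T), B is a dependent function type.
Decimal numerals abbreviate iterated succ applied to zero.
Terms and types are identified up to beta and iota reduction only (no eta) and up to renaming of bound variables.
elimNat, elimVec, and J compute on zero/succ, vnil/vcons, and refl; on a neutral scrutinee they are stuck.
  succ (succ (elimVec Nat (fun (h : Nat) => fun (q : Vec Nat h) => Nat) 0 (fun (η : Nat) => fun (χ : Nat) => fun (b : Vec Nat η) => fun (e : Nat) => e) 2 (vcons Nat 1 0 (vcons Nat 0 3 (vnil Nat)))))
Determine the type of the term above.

inferred type:
  Nat


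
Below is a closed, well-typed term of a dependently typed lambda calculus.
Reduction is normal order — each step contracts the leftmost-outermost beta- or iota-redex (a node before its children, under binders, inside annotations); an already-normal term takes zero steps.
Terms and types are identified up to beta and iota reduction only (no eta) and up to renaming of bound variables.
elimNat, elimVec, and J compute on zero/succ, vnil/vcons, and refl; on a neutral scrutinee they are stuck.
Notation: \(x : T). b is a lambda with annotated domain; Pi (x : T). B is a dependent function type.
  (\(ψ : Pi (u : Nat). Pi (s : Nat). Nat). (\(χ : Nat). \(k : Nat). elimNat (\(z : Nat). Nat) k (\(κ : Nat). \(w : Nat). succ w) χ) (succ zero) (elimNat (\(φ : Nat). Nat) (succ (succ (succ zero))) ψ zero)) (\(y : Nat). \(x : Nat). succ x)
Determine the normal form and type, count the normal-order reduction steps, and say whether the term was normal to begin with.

reduced normal form:
  succ (succ (succ (succ zero)))
inferred type:
  Nat
steps to reach normal form (normal order): 8
already normal: no
first redex: a beta-redex


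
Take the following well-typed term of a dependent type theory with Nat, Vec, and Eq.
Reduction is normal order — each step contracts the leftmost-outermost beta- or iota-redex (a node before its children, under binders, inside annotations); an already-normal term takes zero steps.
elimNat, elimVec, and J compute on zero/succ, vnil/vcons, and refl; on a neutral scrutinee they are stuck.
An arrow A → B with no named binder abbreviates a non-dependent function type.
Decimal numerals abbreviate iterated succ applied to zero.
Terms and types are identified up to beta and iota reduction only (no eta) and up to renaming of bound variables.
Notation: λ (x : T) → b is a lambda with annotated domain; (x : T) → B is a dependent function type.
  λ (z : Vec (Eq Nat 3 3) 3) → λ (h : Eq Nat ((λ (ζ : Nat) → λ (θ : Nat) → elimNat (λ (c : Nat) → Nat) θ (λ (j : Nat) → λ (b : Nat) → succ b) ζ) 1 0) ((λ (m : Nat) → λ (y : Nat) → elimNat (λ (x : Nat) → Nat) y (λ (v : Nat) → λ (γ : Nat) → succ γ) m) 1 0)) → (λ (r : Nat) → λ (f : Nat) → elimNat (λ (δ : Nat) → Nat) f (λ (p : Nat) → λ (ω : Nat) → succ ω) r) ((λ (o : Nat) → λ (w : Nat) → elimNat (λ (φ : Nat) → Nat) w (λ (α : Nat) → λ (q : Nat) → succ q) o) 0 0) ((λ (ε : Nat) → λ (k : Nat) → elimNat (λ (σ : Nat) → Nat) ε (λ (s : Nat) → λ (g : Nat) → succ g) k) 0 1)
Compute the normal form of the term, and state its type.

normal form:
  λ (z : Vec (Eq Nat 3 3) 3) → λ (h : Eq Nat 1 1) → 1
inferred type:
  Vec (Eq Nat 3 3) 3 → Eq Nat 1 1 → Nat
observation: the leftmost-outermost redex is a beta-redex, and normalization takes 24 steps.


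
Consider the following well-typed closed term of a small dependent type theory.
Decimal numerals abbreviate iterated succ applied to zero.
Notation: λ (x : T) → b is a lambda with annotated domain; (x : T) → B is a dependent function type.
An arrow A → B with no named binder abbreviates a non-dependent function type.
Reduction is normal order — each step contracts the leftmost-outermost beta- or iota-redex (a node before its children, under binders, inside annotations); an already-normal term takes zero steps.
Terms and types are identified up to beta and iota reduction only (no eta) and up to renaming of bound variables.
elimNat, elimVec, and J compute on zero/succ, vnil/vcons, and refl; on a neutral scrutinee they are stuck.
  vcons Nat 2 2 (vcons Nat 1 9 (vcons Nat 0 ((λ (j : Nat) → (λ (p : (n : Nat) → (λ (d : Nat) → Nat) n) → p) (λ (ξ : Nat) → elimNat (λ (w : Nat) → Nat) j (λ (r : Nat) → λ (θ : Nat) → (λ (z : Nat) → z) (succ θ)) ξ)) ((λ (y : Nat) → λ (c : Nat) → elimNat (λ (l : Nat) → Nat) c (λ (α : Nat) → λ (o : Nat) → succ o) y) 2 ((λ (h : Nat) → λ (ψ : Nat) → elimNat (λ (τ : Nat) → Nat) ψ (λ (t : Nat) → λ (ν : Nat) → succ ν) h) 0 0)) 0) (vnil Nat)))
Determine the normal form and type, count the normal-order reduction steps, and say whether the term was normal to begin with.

resulting normal form:
  vcons Nat 2 2 (vcons Nat 1 9 (vcons Nat 0 2 (vnil Nat)))
inferred type:
  Vec Nat 3
reduction steps (normal order): 16
term was already normal: no
first redex: a beta-redex


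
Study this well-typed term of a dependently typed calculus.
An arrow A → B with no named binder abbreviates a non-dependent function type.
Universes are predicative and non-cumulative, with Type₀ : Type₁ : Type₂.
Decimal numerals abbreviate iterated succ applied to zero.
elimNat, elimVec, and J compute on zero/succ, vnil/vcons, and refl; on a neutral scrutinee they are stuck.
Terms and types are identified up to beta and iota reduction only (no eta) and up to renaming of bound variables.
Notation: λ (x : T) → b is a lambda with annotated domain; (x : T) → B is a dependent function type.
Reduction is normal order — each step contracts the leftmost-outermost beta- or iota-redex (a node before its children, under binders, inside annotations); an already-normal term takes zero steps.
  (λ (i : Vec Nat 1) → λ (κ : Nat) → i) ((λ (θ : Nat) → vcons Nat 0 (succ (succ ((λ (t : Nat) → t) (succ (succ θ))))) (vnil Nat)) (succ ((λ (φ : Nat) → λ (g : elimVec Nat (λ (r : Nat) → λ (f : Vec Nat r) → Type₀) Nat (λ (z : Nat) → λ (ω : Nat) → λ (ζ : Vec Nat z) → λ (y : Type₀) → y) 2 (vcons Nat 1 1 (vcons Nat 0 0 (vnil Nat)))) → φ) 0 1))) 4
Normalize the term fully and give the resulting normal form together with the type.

normal form:
  vcons Nat 0 5 (vnil Nat)
the term's type:
  Vec Nat 1


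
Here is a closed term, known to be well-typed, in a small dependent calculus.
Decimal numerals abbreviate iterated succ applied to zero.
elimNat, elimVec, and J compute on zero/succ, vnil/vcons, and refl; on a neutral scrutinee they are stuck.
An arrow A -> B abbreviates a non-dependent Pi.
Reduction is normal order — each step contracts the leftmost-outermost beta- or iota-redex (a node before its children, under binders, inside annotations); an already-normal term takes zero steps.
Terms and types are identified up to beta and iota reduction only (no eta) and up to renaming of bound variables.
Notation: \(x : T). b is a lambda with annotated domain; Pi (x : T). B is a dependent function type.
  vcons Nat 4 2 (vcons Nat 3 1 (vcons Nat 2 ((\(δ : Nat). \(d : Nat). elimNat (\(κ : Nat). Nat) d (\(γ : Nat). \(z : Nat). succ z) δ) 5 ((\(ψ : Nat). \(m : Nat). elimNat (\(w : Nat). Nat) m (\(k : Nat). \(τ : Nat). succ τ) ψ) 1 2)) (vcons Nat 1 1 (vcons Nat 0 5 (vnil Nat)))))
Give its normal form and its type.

resulting normal form:
  vcons Nat 4 2 (vcons Nat 3 1 (vcons Nat 2 8 (vcons Nat 1 1 (vcons Nat 0 5 (vnil Nat)))))
type:
  Vec Nat 5
observation: 24 normal-order steps normalize the term, beginning with a beta-redex.


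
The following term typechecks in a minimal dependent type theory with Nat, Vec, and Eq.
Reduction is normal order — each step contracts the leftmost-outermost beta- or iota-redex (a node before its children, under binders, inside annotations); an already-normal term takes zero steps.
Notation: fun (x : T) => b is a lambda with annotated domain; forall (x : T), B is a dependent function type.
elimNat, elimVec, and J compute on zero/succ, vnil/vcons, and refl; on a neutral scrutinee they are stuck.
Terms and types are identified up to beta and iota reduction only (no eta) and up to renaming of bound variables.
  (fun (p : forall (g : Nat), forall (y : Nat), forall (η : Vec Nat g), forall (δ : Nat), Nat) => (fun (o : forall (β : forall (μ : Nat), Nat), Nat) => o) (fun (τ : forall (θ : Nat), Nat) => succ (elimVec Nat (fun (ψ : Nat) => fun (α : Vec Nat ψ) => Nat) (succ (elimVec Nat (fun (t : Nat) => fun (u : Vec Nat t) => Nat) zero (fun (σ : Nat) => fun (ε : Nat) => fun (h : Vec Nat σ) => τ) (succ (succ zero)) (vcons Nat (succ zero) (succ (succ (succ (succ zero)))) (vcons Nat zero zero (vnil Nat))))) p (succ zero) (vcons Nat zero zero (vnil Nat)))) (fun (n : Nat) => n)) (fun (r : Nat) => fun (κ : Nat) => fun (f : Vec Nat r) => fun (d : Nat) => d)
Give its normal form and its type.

reduced normal form:
  succ (succ zero)
the term's type:
  Nat
observation: 20 normal-order steps normalize the term, beginning with a beta-redex.


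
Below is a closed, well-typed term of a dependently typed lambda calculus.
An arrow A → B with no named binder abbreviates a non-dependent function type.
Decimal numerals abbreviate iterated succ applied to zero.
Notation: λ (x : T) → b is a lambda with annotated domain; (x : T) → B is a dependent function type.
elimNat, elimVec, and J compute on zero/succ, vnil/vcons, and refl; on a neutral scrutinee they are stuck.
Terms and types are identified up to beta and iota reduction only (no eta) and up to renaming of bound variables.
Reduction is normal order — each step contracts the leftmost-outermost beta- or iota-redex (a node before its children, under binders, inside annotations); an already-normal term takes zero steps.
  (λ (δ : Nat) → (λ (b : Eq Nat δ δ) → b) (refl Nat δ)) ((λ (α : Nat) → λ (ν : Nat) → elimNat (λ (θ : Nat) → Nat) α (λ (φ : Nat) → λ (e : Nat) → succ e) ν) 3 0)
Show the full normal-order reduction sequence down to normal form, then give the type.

normal-order reduction:
  (λ (δ : Nat) → (λ (b : Eq Nat δ δ) → b) (refl Nat δ)) ((λ (α : Nat) → λ (ν : Nat) → elimNat (λ (θ : Nat) → Nat) α (λ (φ : Nat) → λ (e : Nat) → succ e) ν) 3 0)
  ~> (λ (δ : Eq Nat ((λ (b : Nat) → λ (α : Nat) → elimNat (λ (ν : Nat) → Nat) b (λ (θ : Nat) → λ (φ : Nat) → succ φ) α) 3 0) ((λ (e : Nat) → λ (u : Nat) → elimNat (λ (s : Nat) → Nat) e (λ (ρ : Nat) → λ (τ : Nat) → succ τ) u) 3 0)) → δ) (refl Nat ((λ (q : Nat) → λ (z : Nat) → elimNat (λ (σ : Nat) → Nat) q (λ (x : Nat) → λ (y : Nat) → succ y) z) 3 0))
  ~> refl Nat ((λ (δ : Nat) → λ (b : Nat) → elimNat (λ (α : Nat) → Nat) δ (λ (ν : Nat) → λ (θ : Nat) → succ θ) b) 3 0)
  ~> refl Nat ((λ (δ : Nat) → elimNat (λ (b : Nat) → Nat) 3 (λ (α : Nat) → λ (ν : Nat) → succ ν) δ) 0)
  ~> refl Nat (elimNat (λ (δ : Nat) → Nat) 3 (λ (b : Nat) → λ (α : Nat) → succ α) 0)
  ~> refl Nat 3
inferred type:
  Eq Nat 3 3


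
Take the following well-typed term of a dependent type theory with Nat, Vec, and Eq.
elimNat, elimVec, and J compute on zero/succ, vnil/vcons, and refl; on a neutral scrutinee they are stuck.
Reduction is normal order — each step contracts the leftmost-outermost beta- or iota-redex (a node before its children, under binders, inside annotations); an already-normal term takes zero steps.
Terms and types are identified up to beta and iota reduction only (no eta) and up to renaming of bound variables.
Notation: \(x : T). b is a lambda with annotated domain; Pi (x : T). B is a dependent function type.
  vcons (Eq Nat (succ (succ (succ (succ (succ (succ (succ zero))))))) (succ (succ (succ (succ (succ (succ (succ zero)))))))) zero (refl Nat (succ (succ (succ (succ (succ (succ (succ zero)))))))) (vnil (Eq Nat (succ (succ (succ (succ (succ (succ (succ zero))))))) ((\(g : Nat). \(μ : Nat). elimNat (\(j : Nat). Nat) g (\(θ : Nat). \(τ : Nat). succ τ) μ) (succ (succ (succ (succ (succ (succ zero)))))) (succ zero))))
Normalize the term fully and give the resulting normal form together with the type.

normal form:
  vcons (Eq Nat (succ (succ (succ (succ (succ (succ (succ zero))))))) (succ (succ (succ (succ (succ (succ (succ zero)))))))) zero (refl Nat (succ (succ (succ (succ (succ (succ (succ zero)))))))) (vnil (Eq Nat (succ (succ (succ (succ (succ (succ (succ zero))))))) (succ (succ (succ (succ (succ (succ (succ zero)))))))))
type:
  Vec (Eq Nat (succ (succ (succ (succ (succ (succ (succ zero))))))) (succ (succ (succ (succ (succ (succ (succ zero)))))))) (succ zero)
observation: normalization takes exactly 6 steps under the normal-order strategy.


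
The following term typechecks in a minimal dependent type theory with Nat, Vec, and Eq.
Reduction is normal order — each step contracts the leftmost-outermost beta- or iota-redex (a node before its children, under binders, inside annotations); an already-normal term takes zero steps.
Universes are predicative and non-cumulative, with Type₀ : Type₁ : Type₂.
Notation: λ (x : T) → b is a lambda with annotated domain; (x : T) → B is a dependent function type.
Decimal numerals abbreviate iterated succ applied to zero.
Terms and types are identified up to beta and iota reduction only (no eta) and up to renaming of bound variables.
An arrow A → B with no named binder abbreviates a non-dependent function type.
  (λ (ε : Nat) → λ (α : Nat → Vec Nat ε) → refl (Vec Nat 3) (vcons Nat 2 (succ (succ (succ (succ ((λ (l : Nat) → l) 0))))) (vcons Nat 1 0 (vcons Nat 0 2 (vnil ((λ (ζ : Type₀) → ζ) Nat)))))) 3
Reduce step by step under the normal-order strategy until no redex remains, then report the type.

normal-order reduction sequence:
  (λ (ε : Nat) → λ (α : Nat → Vec Nat ε) → refl (Vec Nat 3) (vcons Nat 2 (succ (succ (succ (succ ((λ (l : Nat) → l) 0))))) (vcons Nat 1 0 (vcons Nat 0 2 (vnil ((λ (ζ : Type₀) → ζ) Nat)))))) 3
  ~> λ (ε : Nat → Vec Nat 3) → refl (Vec Nat 3) (vcons Nat 2 (succ (succ (succ (succ ((λ (α : Nat) → α) 0))))) (vcons Nat 1 0 (vcons Nat 0 2 (vnil ((λ (l : Type₀) → l) Nat)))))
  ~> λ (ε : Nat → Vec Nat 3) → refl (Vec Nat 3) (vcons Nat 2 4 (vcons Nat 1 0 (vcons Nat 0 2 (vnil ((λ (α : Type₀) → α) Nat)))))
  ~> λ (ε : Nat → Vec Nat 3) → refl (Vec Nat 3) (vcons Nat 2 4 (vcons Nat 1 0 (vcons Nat 0 2 (vnil Nat))))
type:
  (Nat → Vec Nat 3) → Eq (Vec Nat 3) (vcons Nat 2 4 (vcons Nat 1 0 (vcons Nat 0 2 (vnil Nat)))) (vcons Nat 2 4 (vcons Nat 1 0 (vcons Nat 0 2 (vnil Nat))))


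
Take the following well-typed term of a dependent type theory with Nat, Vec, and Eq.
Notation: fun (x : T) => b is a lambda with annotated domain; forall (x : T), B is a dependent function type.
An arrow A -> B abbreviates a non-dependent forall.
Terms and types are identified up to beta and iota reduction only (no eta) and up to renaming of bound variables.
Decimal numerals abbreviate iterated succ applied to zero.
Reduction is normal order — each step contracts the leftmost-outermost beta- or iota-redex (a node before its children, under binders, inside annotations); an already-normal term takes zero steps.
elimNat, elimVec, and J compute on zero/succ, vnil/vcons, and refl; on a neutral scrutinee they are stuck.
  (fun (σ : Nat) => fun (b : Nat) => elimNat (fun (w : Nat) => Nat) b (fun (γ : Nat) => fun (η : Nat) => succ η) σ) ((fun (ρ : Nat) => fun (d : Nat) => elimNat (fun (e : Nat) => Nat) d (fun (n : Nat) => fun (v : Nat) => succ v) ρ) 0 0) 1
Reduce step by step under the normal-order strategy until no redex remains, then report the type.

reduction (normal order):
  (fun (σ : Nat) => fun (b : Nat) => elimNat (fun (w : Nat) => Nat) b (fun (γ : Nat) => fun (η : Nat) => succ η) σ) ((fun (ρ : Nat) => fun (d : Nat) => elimNat (fun (e : Nat) => Nat) d (fun (n : Nat) => fun (v : Nat) => succ v) ρ) 0 0) 1
  ~> (fun (σ : Nat) => elimNat (fun (b : Nat) => Nat) σ (fun (w : Nat) => fun (γ : Nat) => succ γ) ((fun (η : Nat) => fun (ρ : Nat) => elimNat (fun (d : Nat) => Nat) ρ (fun (e : Nat) => fun (n : Nat) => succ n) η) 0 0)) 1
  ~> elimNat (fun (σ : Nat) => Nat) 1 (fun (b : Nat) => fun (w : Nat) => succ w) ((fun (γ : Nat) => fun (η : Nat) => elimNat (fun (ρ : Nat) => Nat) η (fun (d : Nat) => fun (e : Nat) => succ e) γ) 0 0)
  ~> elimNat (fun (σ : Nat) => Nat) 1 (fun (b : Nat) => fun (w : Nat) => succ w) ((fun (γ : Nat) => elimNat (fun (η : Nat) => Nat) γ (fun (ρ : Nat) => fun (d : Nat) => succ d) 0) 0)
  ~> elimNat (fun (σ : Nat) => Nat) 1 (fun (b : Nat) => fun (w : Nat) => succ w) (elimNat (fun (γ : Nat) => Nat) 0 (fun (η : Nat) => fun (ρ : Nat) => succ ρ) 0)
  ~> elimNat (fun (σ : Nat) => Nat) 1 (fun (b : Nat) => fun (w : Nat) => succ w) 0
  ~> 1
the term's type:
  Nat


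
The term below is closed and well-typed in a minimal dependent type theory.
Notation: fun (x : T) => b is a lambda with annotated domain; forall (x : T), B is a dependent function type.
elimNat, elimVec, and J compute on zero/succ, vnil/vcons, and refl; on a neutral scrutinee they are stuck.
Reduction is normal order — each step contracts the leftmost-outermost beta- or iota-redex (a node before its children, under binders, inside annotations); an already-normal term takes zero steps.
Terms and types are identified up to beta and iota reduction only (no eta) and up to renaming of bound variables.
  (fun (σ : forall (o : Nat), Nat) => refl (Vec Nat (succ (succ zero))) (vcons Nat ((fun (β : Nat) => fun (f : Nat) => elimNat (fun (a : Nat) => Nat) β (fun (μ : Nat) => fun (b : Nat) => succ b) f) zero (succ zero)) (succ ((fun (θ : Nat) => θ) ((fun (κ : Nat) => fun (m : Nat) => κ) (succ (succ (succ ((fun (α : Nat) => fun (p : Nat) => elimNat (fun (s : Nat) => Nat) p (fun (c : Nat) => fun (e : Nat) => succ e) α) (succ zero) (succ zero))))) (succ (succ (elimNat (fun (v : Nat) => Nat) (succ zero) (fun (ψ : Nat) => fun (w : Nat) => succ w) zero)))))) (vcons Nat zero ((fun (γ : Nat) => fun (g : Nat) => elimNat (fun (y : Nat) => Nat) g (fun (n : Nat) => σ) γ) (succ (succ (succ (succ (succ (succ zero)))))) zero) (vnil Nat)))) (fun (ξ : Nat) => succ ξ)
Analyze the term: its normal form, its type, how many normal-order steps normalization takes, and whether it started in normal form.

reduced normal form:
  refl (Vec Nat (succ (succ zero))) (vcons Nat (succ zero) (succ (succ (succ (succ (succ (succ zero)))))) (vcons Nat zero (succ (succ (succ (succ (succ (succ zero)))))) (vnil Nat)))
the term's type:
  Eq (Vec Nat (succ (succ zero))) (vcons Nat (succ zero) (succ (succ (succ (succ (succ (succ zero)))))) (vcons Nat zero (succ (succ (succ (succ (succ (succ zero)))))) (vnil Nat))) (vcons Nat (succ zero) (succ (succ (succ (succ (succ (succ zero)))))) (vcons Nat zero (succ (succ (succ (succ (succ (succ zero)))))) (vnil Nat)))
reduction steps (normal order): 37
already normal: no
first contracted redex: a beta-redex


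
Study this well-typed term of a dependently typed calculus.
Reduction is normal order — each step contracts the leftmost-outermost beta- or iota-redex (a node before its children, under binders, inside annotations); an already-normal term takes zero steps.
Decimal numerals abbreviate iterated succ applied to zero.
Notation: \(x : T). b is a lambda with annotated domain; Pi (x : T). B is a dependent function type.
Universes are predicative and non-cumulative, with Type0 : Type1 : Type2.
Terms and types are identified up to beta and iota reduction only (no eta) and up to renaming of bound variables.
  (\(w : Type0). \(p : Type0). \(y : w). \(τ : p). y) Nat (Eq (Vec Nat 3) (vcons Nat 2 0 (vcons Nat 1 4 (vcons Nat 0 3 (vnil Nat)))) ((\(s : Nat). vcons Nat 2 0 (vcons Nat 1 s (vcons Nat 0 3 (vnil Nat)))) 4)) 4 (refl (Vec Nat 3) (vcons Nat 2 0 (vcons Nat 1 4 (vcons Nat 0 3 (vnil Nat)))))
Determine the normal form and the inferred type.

reduced normal form:
  4
inferred type:
  Nat


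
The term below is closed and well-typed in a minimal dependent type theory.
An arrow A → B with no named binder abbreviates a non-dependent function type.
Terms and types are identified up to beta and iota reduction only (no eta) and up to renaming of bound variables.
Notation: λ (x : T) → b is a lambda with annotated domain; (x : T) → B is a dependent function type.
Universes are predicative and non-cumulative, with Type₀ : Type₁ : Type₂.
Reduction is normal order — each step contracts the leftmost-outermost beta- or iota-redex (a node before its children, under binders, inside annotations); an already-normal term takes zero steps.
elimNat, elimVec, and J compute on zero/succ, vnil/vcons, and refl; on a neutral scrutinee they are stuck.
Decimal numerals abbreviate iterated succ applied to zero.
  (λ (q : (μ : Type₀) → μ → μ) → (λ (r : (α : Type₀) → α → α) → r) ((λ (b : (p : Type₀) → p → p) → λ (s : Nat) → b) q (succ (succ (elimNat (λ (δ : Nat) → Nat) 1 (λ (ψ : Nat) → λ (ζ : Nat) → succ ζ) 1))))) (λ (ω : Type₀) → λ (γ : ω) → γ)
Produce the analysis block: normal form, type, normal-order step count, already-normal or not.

normal form:
  λ (q : Type₀) → λ (μ : q) → μ
type:
  (q : Type₀) → q → q
reduction steps (normal order): 4
term was already normal: no
first redex: a beta-redex


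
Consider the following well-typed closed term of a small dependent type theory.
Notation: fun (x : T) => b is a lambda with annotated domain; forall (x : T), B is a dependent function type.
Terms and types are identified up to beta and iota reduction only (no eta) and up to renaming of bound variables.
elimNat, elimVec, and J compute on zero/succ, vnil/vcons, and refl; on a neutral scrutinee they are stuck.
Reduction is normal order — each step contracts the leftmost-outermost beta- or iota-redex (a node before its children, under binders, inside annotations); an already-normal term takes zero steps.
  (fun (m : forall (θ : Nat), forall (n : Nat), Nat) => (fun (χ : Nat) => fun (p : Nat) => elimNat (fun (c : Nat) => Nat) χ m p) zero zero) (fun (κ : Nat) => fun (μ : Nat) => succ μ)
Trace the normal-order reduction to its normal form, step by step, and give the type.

normal-order reduction:
  (fun (m : forall (θ : Nat), forall (n : Nat), Nat) => (fun (χ : Nat) => fun (p : Nat) => elimNat (fun (c : Nat) => Nat) χ m p) zero zero) (fun (κ : Nat) => fun (μ : Nat) => succ μ)
  ~> (fun (m : Nat) => fun (θ : Nat) => elimNat (fun (n : Nat) => Nat) m (fun (χ : Nat) => fun (p : Nat) => succ p) θ) zero zero
  ~> (fun (m : Nat) => elimNat (fun (θ : Nat) => Nat) zero (fun (n : Nat) => fun (χ : Nat) => succ χ) m) zero
  ~> elimNat (fun (m : Nat) => Nat) zero (fun (θ : Nat) => fun (n : Nat) => succ n) zero
  ~> zero
the term's type:
  Nat


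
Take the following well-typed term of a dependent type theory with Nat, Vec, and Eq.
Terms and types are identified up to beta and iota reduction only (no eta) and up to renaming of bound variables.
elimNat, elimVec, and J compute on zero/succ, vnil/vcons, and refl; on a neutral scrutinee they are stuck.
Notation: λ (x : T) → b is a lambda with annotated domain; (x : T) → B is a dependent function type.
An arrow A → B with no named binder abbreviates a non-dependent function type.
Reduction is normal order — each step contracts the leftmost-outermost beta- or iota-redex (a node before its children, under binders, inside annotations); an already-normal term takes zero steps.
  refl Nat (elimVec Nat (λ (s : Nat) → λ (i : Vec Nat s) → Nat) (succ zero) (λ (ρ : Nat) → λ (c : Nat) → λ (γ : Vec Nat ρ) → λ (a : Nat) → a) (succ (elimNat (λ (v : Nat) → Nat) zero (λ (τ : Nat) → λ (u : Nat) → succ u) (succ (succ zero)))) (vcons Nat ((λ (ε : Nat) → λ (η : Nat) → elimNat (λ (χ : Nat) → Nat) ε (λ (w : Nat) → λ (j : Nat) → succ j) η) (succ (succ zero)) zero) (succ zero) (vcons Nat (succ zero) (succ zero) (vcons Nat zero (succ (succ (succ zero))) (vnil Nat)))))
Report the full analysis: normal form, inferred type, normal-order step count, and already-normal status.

reduced normal form:
  refl Nat (succ zero)
the term's type:
  Eq Nat (succ zero) (succ zero)
reduction steps (normal order): 16
started in normal form: no
first contracted redex: an elimVec iota-redex


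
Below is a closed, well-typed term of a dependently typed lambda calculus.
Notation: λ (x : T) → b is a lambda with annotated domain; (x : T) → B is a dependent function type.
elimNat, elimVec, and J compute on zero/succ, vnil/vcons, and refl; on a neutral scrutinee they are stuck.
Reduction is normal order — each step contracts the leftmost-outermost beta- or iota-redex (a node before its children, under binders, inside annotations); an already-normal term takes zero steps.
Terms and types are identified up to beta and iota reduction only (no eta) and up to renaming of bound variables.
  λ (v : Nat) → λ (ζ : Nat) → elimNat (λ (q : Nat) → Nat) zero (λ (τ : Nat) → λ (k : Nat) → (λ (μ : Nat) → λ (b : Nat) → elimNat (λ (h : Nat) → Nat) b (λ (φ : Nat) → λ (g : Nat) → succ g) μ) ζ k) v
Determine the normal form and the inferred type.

resulting normal form:
  λ (v : Nat) → λ (ζ : Nat) → elimNat (λ (q : Nat) → Nat) zero (λ (τ : Nat) → λ (k : Nat) → elimNat (λ (μ : Nat) → Nat) k (λ (b : Nat) → λ (h : Nat) → succ h) ζ) v
type:
  (v : Nat) → (ζ : Nat) → Nat


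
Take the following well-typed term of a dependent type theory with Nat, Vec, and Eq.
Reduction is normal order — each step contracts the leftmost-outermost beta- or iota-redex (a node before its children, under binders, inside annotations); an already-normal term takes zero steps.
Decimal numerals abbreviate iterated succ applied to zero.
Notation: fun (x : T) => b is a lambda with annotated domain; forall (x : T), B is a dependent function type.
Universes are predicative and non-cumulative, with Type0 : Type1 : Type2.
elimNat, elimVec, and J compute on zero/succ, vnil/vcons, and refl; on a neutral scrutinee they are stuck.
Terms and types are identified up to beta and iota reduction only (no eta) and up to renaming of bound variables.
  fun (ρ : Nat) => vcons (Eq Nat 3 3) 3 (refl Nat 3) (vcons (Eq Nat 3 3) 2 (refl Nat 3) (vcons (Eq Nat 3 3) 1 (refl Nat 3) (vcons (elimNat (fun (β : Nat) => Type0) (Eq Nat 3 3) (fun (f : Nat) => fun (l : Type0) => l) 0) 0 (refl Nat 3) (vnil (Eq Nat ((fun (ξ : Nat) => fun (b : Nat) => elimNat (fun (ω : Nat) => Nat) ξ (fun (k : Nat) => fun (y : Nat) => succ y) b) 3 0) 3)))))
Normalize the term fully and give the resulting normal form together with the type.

resulting normal form:
  fun (ρ : Nat) => vcons (Eq Nat 3 3) 3 (refl Nat 3) (vcons (Eq Nat 3 3) 2 (refl Nat 3) (vcons (Eq Nat 3 3) 1 (refl Nat 3) (vcons (Eq Nat 3 3) 0 (refl Nat 3) (vnil (Eq Nat 3 3)))))
type:
  forall (ρ : Nat), Vec (Eq Nat 3 3) 4
observation: 4 normal-order steps separate the term from its normal form.


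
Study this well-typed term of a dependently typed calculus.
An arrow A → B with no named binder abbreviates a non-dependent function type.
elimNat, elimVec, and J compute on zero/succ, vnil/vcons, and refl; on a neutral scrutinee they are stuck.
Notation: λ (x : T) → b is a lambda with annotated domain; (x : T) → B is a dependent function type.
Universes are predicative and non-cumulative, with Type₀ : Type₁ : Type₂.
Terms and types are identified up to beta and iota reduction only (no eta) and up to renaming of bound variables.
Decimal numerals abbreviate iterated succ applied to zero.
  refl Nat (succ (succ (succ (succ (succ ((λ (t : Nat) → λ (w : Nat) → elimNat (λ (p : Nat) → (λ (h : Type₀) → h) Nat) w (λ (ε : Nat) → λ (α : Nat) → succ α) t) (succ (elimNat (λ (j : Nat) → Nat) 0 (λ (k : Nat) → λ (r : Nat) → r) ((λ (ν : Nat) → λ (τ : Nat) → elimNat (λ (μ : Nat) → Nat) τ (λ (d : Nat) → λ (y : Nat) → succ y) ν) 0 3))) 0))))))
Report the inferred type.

inferred type:
  Eq Nat 6 6


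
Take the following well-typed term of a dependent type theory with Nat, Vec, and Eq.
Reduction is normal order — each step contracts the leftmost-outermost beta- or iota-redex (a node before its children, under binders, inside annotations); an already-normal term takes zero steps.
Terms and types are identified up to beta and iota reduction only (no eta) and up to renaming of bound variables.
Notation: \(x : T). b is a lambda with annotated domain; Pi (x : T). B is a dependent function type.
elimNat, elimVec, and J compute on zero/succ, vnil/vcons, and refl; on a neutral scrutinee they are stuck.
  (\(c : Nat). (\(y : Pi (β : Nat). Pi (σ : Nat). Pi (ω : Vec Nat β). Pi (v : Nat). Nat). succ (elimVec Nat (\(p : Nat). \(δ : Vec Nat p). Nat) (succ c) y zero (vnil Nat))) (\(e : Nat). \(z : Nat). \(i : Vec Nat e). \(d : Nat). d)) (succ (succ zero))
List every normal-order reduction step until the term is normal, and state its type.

reduction (normal order):
  (\(c : Nat). (\(y : Pi (β : Nat). Pi (σ : Nat). Pi (ω : Vec Nat β). Pi (v : Nat). Nat). succ (elimVec Nat (\(p : Nat). \(δ : Vec Nat p). Nat) (succ c) y zero (vnil Nat))) (\(e : Nat). \(z : Nat). \(i : Vec Nat e). \(d : Nat). d)) (succ (succ zero))
  ~> (\(c : Pi (y : Nat). Pi (β : Nat). Pi (σ : Vec Nat y). Pi (ω : Nat). Nat). succ (elimVec Nat (\(v : Nat). \(p : Vec Nat v). Nat) (succ (succ (succ zero))) c zero (vnil Nat))) (\(δ : Nat). \(e : Nat). \(z : Vec Nat δ). \(i : Nat). i)
  ~> succ (elimVec Nat (\(c : Nat). \(y : Vec Nat c). Nat) (succ (succ (succ zero))) (\(β : Nat). \(σ : Nat). \(ω : Vec Nat β). \(v : Nat). v) zero (vnil Nat))
  ~> succ (succ (succ (succ zero)))
the term's type:
  Nat


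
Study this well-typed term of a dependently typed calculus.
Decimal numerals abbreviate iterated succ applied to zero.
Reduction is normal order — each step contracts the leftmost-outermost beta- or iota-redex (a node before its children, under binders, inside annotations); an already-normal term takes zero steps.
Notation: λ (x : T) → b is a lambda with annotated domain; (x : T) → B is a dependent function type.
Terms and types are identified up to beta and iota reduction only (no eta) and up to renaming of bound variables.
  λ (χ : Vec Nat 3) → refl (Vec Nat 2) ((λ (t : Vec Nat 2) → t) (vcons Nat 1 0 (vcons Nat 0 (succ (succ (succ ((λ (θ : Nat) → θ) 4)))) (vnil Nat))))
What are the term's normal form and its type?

resulting normal form:
  λ (χ : Vec Nat 3) → refl (Vec Nat 2) (vcons Nat 1 0 (vcons Nat 0 7 (vnil Nat)))
inferred type:
  (χ : Vec Nat 3) → Eq (Vec Nat 2) (vcons Nat 1 0 (vcons Nat 0 7 (vnil Nat))) (vcons Nat 1 0 (vcons Nat 0 7 (vnil Nat)))
observation: 2 normal-order steps separate the term from its normal form.


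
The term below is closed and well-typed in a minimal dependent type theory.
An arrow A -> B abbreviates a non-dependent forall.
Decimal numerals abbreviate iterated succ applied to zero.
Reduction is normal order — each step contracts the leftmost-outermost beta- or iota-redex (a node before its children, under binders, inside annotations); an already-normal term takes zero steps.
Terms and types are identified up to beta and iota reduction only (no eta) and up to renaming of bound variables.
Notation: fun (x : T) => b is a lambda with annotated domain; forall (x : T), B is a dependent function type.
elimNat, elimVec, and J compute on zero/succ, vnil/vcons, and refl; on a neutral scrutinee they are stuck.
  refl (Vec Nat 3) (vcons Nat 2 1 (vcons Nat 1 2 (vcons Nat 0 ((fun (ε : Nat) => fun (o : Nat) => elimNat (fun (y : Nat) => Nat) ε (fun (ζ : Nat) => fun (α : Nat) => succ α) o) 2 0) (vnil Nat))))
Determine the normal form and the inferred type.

normal form:
  refl (Vec Nat 3) (vcons Nat 2 1 (vcons Nat 1 2 (vcons Nat 0 2 (vnil Nat))))
inferred type:
  Eq (Vec Nat 3) (vcons Nat 2 1 (vcons Nat 1 2 (vcons Nat 0 2 (vnil Nat)))) (vcons Nat 2 1 (vcons Nat 1 2 (vcons Nat 0 2 (vnil Nat))))
observation: the first redex contracted is a beta-redex; the normal form is reached in 3 normal-order steps.


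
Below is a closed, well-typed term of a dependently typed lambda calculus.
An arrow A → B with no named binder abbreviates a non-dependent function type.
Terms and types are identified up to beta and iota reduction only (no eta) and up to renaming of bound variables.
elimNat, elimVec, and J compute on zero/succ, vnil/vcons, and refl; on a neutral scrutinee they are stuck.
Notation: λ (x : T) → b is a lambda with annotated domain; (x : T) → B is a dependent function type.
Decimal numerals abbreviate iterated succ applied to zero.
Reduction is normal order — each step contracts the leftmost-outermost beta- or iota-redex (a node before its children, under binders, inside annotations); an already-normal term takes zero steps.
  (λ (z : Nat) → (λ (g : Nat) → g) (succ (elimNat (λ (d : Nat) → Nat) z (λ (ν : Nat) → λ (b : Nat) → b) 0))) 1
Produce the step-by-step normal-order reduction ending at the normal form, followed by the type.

normal-order reduction sequence:
  (λ (z : Nat) → (λ (g : Nat) → g) (succ (elimNat (λ (d : Nat) → Nat) z (λ (ν : Nat) → λ (b : Nat) → b) 0))) 1
  ~> (λ (z : Nat) → z) (succ (elimNat (λ (g : Nat) → Nat) 1 (λ (d : Nat) → λ (ν : Nat) → ν) 0))
  ~> succ (elimNat (λ (z : Nat) → Nat) 1 (λ (g : Nat) → λ (d : Nat) → d) 0)
  ~> 2
the term's type:
  Nat


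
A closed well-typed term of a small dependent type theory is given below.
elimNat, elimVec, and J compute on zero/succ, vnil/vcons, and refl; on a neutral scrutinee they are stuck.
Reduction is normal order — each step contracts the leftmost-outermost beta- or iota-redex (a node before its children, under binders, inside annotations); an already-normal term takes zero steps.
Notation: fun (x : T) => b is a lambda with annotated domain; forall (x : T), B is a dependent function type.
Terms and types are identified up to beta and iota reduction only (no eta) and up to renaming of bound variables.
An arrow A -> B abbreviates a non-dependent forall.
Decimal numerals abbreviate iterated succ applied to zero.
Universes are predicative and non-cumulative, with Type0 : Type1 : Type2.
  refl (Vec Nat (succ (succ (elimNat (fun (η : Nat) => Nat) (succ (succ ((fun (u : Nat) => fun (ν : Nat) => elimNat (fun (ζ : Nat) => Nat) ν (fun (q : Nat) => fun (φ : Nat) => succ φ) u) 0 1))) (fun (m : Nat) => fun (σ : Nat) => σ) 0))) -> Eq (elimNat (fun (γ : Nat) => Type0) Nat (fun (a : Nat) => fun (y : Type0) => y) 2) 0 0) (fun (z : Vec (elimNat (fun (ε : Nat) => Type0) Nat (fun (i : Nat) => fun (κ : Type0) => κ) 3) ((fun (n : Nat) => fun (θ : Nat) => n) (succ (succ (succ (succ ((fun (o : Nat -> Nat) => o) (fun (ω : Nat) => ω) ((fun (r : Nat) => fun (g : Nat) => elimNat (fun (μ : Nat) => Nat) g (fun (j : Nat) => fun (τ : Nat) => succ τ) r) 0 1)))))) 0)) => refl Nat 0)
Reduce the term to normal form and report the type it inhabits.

normal form:
  refl (Vec Nat 5 -> Eq Nat 0 0) (fun (η : Vec Nat 5) => refl Nat 0)
type:
  Eq (Vec Nat 5 -> Eq Nat 0 0) (fun (η : Vec Nat 5) => refl Nat 0) (fun (u : Vec Nat 5) => refl Nat 0)


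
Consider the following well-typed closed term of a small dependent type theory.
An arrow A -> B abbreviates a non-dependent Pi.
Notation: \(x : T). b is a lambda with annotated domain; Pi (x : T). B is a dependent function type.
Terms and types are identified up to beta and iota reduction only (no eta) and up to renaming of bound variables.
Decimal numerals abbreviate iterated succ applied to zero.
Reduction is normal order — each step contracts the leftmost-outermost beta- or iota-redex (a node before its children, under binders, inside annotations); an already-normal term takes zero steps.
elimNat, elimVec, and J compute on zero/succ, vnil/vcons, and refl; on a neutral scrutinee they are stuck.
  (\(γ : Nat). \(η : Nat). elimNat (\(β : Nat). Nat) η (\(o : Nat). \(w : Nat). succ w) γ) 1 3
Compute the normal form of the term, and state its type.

normal form:
  4
the term's type:
  Nat


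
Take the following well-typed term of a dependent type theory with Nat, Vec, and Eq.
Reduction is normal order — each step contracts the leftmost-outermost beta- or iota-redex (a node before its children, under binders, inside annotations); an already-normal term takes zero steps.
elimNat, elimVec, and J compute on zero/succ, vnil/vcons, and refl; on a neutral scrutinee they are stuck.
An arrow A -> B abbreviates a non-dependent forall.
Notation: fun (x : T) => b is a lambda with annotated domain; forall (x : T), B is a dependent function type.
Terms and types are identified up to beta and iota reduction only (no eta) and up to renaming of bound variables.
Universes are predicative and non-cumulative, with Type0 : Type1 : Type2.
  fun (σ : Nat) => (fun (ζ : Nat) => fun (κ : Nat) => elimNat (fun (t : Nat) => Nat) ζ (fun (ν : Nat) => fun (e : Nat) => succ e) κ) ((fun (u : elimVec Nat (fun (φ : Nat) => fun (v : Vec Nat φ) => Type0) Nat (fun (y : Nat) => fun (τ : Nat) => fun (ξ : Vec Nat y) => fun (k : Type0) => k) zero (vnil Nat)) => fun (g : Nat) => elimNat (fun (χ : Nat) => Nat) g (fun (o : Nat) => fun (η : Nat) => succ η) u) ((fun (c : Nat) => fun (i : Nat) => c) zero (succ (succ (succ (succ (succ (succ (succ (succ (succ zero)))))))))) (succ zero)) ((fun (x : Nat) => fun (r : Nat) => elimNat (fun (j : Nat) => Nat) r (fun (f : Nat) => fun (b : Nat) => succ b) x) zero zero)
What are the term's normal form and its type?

normal form:
  fun (σ : Nat) => succ zero
the term's type:
  Nat -> Nat
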